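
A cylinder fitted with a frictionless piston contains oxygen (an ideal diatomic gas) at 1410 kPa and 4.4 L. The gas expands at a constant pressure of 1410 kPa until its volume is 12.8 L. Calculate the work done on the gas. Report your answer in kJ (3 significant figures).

Isobaric: W = P ΔV.
W = (1410 kPa)(12.8 − 4.4 L) = (1410)(8.4) = 11844 J.
Work on gas = −W_by = -11844 J.

W ≈ -11.8 kJ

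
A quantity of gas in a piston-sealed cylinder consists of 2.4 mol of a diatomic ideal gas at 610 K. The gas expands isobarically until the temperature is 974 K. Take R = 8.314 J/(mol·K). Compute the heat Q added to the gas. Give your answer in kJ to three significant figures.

Q ≈ 25.4 kJ

Isobaric: W = nRΔT = (2.4)(8.314)(364) = 7263 J.
ΔU = nCᵥΔT with Cᵥ = 5R/2: ΔU = (2.4)(20.79)(364) = 18158 J.
Q = ΔU + W = 18158 + 7263 = 25421 J.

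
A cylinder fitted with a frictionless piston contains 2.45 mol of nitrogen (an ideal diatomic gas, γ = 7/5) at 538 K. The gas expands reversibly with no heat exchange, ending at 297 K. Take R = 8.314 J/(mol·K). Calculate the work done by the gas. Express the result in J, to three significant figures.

Adiabatic ⇒ Q = 0, so W_by = −ΔU = nCᵥ(T₁ − T₂).
Cᵥ = 5R/2 = 20.79 J/(mol·K).
W = (2.45)(20.79)(538 − 297) = 12273 J.

W ≈ 12300 J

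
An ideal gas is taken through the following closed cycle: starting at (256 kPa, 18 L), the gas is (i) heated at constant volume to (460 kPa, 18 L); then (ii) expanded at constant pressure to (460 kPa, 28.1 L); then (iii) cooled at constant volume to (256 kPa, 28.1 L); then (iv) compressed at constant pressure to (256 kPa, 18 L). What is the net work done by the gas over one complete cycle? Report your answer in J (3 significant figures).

Constant-volume legs do no work.
W(ii) = (460)(28.1 − 18) = 4646 J; W(iv) = (256)(18 − 28.1) = -2586 J.
W_net = 4646 − 2586 = 2060 J (the clockwise enclosed area).

W_net ≈ 2060 J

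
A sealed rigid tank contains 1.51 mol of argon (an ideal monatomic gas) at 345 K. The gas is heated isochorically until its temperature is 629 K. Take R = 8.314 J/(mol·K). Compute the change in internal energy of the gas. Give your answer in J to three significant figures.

ΔU ≈ 5350 J

Constant volume ⇒ W = 0, so Q = ΔU = nCᵥΔT with Cᵥ = 3R/2 = 12.47 J/(mol·K).
ΔU = (1.51)(12.47)(629 − 345) = 5348 J.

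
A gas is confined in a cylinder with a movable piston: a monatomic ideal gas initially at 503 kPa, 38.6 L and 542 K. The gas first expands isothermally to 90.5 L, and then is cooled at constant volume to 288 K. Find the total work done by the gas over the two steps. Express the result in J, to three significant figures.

W_total ≈ 16500 J

Step 1 (isothermal): W = P₁V₁ ln(V₂/V₁) = (19416) ln(90.5/38.6) = 16544 J.
Step 2 (isochoric): W = 0 (constant volume).
W_total = 16544 + 0 = 16544 J.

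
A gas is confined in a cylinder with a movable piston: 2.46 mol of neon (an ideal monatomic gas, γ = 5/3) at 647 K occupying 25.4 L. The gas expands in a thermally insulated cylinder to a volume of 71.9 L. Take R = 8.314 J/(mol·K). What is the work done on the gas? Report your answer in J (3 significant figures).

W ≈ -9930 J

Adiabatic: TV^(γ−1) = const with γ = 5/3.
T₂ = T₁ (V₁/V₂)^(γ−1) = 647 × (25.4/71.9)^0.667 = 647 × 0.4997 = 323.3 K.
W_by = nCᵥ(T₁ − T₂) = (2.46)(12.47)(647 − 323.3) = 9930 J.
Work on gas = −W_by = -9930 J.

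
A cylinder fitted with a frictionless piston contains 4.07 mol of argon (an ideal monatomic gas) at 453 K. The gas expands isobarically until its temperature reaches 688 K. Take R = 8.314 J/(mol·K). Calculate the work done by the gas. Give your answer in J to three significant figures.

W ≈ 7950 J

Isobaric: W = P ΔV = nR ΔT.
W = (4.07)(8.314)(688 − 453) = 7952 J.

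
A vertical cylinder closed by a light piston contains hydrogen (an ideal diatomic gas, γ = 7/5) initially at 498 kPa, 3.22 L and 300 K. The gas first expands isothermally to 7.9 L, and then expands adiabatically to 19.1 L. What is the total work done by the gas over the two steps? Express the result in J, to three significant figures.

Step 1 (isothermal): W = P₁V₁ ln(V₂/V₁) = (1604) ln(7.9/3.22) = 1439 J.
After step 1: P = 203 kPa, V = 7.9 L, T = 300 K.
Step 2 (adiabatic): W = (P₁V₁ − P₂V₂)/(γ−1) = (1604 − 1126)/0.4 = 1193 J.
W_total = 1439 + 1193 = 2632 J.

W_total ≈ 2630 J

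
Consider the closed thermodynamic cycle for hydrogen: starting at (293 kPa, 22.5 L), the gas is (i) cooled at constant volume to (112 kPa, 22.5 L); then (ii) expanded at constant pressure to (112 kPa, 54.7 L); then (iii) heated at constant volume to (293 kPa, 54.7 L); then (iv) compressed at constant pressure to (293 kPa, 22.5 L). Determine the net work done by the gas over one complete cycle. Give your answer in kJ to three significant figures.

Constant-volume legs do no work.
W(ii) = (112)(54.7 − 22.5) = 3606 J; W(iv) = (293)(22.5 − 54.7) = -9435 J.
W_net = 3606 − 9435 = -5828 J (the counter-clockwise enclosed area).

W_net ≈ -5.83 kJ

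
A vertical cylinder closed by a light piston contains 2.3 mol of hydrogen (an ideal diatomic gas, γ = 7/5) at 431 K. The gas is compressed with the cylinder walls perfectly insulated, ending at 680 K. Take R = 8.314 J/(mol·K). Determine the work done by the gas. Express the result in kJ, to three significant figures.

Adiabatic ⇒ Q = 0, so W_by = −ΔU = nCᵥ(T₁ − T₂).
Cᵥ = 5R/2 = 20.79 J/(mol·K).
W = (2.3)(20.79)(431 − 680) = -11904 J.

W ≈ -11.9 kJ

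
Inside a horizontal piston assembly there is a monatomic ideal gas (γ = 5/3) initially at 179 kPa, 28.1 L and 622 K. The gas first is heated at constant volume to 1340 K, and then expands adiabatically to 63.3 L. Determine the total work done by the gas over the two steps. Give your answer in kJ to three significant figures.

W_total ≈ 6.80 kJ

Step 1 (isochoric): W = 0 (constant volume).
After step 1: P = 385.6 kPa (V unchanged).
Step 2 (adiabatic): W = (P₁V₁ − P₂V₂)/(γ−1) = (10836 − 6306)/0.667 = 6795 J.
W_total = 0 + 6795 = 6795 J.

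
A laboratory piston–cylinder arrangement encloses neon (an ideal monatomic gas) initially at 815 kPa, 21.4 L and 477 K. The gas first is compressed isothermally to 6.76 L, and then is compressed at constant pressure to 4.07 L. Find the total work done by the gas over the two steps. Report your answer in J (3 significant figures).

W_total ≈ -27000 J

Step 1 (isothermal): W = P₁V₁ ln(V₂/V₁) = (17441) ln(6.76/21.4) = -20098 J.
After step 1: P = 2580 kPa, V = 6.76 L, T = 477 K.
Step 2 (isobaric): W = PΔV = (2580 kPa)(4.07 − 6.76 L) = -6940 J.
W_total = -20098 − 6940 = -27039 J.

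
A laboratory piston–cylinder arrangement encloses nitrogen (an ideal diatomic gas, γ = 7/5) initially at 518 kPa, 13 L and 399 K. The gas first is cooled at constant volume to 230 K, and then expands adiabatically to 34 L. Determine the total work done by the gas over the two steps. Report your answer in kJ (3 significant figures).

Step 1 (isochoric): W = 0 (constant volume).
After step 1: P = 298.6 kPa (V unchanged).
Step 2 (adiabatic): W = (P₁V₁ − P₂V₂)/(γ−1) = (3882 − 2642)/0.4 = 3098 J.
W_total = 0 + 3098 = 3098 J.

W_total ≈ 3.10 kJ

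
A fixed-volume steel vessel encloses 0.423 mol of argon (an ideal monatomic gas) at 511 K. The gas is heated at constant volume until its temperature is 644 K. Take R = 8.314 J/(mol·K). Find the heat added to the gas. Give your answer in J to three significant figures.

Constant volume ⇒ W = 0, so Q = ΔU = nCᵥΔT with Cᵥ = 3R/2 = 12.47 J/(mol·K).
ΔU = (0.423)(12.47)(644 − 511) = 701.6 J.

Q ≈ 702 J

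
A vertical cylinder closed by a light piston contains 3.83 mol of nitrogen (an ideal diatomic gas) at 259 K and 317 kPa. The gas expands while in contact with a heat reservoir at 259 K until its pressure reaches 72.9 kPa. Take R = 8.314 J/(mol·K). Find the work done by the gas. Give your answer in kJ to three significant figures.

W ≈ 12.1 kJ

Isothermal process: W = nRT ln(V₂/V₁) = nRT ln(P₁/P₂).
W = (3.83)(8.314)(259) × ln(317/72.9)
  = 8247 × ln(4.348) = 8247 × 1.47
W_by_gas = 12122 J.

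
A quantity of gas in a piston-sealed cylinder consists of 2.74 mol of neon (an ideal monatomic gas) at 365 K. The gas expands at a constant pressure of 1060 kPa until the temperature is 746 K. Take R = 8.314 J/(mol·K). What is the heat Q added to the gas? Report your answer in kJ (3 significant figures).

Q ≈ 21.7 kJ

Isobaric: W = nRΔT = (2.74)(8.314)(381) = 8679 J.
ΔU = nCᵥΔT with Cᵥ = 3R/2: ΔU = (2.74)(12.47)(381) = 13019 J.
Q = ΔU + W = 13019 + 8679 = 21698 J.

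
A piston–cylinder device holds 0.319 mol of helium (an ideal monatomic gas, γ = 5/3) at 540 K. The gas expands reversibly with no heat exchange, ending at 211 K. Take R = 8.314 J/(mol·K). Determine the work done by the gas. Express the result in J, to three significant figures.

Adiabatic ⇒ Q = 0, so W_by = −ΔU = nCᵥ(T₁ − T₂).
Cᵥ = 3R/2 = 12.47 J/(mol·K).
W = (0.319)(12.47)(540 − 211) = 1309 J.

W ≈ 1310 J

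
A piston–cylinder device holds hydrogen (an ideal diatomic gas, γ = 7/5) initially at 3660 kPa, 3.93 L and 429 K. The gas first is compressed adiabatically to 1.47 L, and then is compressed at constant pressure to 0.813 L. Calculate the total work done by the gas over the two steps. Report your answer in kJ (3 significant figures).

W_total ≈ -26.9 kJ

Step 1 (adiabatic): W = (P₁V₁ − P₂V₂)/(γ−1) = (14384 − 21316)/0.4 = -17330 J.
After step 1: P = 14501 kPa, V = 1.47 L, T = 635.8 K.
Step 2 (isobaric): W = PΔV = (14501 kPa)(0.813 − 1.47 L) = -9527 J.
W_total = -17330 − 9527 = -26857 J.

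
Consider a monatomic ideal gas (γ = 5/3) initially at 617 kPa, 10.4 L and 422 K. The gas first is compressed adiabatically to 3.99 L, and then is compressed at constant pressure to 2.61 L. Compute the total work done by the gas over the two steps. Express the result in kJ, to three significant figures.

Step 1 (adiabatic): W = (P₁V₁ − P₂V₂)/(γ−1) = (6417 − 12153)/0.667 = -8605 J.
After step 1: P = 3046 kPa, V = 3.99 L, T = 799.3 K.
Step 2 (isobaric): W = PΔV = (3046 kPa)(2.61 − 3.99 L) = -4203 J.
W_total = -8605 − 4203 = -12808 J.

W_total ≈ -12.8 kJ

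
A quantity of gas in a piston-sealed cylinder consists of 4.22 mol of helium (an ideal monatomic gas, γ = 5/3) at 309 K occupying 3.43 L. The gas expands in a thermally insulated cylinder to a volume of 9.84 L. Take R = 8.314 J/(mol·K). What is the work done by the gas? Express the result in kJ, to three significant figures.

Adiabatic: TV^(γ−1) = const with γ = 5/3.
T₂ = T₁ (V₁/V₂)^(γ−1) = 309 × (3.43/9.84)^0.667 = 309 × 0.4953 = 153 K.
W_by = nCᵥ(T₁ − T₂) = (4.22)(12.47)(309 − 153) = 8207 J.

W ≈ 8.21 kJ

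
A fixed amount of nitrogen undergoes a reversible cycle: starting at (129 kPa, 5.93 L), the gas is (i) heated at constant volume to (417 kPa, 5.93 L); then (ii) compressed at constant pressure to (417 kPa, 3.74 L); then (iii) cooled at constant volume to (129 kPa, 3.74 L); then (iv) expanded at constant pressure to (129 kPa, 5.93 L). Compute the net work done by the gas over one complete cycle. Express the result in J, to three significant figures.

Constant-volume legs do no work.
W(ii) = (417)(3.74 − 5.93) = -913.2 J; W(iv) = (129)(5.93 − 3.74) = 282.5 J.
W_net = -913.2 + 282.5 = -630.7 J (the counter-clockwise enclosed area).

W_net ≈ -631 J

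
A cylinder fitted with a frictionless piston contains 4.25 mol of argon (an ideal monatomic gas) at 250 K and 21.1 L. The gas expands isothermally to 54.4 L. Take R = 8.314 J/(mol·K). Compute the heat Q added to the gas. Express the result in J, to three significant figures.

Q ≈ 8370 J

Isothermal ⇒ ΔU = 0, so Q = W = nRT ln(V₂/V₁).
Q = (4.25)(8.314)(250) ln(54.4/21.1) = 8834 × 0.9471 = 8366 J.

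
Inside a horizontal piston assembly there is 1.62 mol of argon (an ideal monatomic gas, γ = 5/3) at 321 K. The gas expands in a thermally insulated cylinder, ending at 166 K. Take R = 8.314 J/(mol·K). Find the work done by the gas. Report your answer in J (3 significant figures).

W ≈ 3130 J

Adiabatic ⇒ Q = 0, so W_by = −ΔU = nCᵥ(T₁ − T₂).
Cᵥ = 3R/2 = 12.47 J/(mol·K).
W = (1.62)(12.47)(321 − 166) = 3131 J.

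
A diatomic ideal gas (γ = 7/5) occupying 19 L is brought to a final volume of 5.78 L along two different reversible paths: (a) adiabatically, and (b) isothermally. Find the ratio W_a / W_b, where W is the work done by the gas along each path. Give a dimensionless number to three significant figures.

W_a / W_b ≈ 1.28

Path (a) adiabatic: W = P₁V₁(1 − (V₁/V₂)^(γ−1))/(γ−1) → W_a/(P₁V₁) = -1.524.
Path (b) isothermal: W = P₁V₁ ln(V₂/V₁) → W_b/(P₁V₁) = -1.19.
W_a / W_b = -1.524 / -1.19 = 1.281.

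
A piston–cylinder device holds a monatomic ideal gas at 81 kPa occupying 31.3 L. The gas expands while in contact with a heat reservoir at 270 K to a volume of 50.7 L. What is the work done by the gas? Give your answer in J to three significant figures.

Isothermal: W = nRT ln(V₂/V₁) = P₁V₁ ln(V₂/V₁).
P₁V₁ = (81 kPa)(31.3 L) = 2535 J.
W = 2535 × ln(50.7/31.3) = 2535 × 0.4823
W_by_gas = 1223 J.

W ≈ 1220 J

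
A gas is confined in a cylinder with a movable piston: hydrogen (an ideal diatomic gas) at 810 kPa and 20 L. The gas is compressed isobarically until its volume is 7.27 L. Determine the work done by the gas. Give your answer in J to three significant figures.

Isobaric: W = P ΔV.
W = (810 kPa)(7.27 − 20 L) = (810)(-12.73) = -10311 J.

W ≈ -10300 J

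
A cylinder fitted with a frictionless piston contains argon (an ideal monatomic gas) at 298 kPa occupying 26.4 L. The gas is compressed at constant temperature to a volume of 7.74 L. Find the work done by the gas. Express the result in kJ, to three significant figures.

Isothermal: W = nRT ln(V₂/V₁) = P₁V₁ ln(V₂/V₁).
P₁V₁ = (298 kPa)(26.4 L) = 7867 J.
W = 7867 × ln(7.74/26.4) = 7867 × -1.227
W_by_gas = -9653 J.

W ≈ -9.65 kJ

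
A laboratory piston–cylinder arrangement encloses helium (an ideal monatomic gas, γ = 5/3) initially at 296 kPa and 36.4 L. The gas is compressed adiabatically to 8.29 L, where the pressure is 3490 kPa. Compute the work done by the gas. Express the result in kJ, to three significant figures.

W ≈ -27.2 kJ

Adiabatic: W = (P₁V₁ − P₂V₂)/(γ − 1) with γ = 5/3.
P₁V₁ = 10774 J, P₂V₂ = 28932 J.
W = (10774 − 28932) / 0.6667 = -27237 J.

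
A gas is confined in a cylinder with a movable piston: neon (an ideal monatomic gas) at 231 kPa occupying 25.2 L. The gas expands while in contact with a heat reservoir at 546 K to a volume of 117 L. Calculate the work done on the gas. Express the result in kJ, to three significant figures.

Isothermal: W = nRT ln(V₂/V₁) = P₁V₁ ln(V₂/V₁).
P₁V₁ = (231 kPa)(25.2 L) = 5821 J.
W = 5821 × ln(117/25.2) = 5821 × 1.535
W_by_gas = 8937 J; work on gas = −W_by = -8937 J.

W ≈ -8.94 kJ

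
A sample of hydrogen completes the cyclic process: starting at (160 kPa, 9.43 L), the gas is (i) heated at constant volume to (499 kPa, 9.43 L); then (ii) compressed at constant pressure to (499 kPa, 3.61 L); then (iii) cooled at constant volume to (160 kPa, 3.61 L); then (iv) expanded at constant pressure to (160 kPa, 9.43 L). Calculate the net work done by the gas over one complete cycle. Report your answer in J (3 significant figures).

Constant-volume legs do no work.
W(ii) = (499)(3.61 − 9.43) = -2904 J; W(iv) = (160)(9.43 − 3.61) = 931.2 J.
W_net = -2904 + 931.2 = -1973 J (the counter-clockwise enclosed area).

W_net ≈ -1970 J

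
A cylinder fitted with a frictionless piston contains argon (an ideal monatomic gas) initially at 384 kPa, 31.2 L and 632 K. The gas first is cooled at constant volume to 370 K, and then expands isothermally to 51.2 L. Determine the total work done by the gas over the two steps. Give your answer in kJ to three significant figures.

Step 1 (isochoric): W = 0 (constant volume).
After step 1: P = 224.8 kPa (V unchanged).
Step 2 (isothermal): W = P₁V₁ ln(V₂/V₁) = (7014) ln(51.2/31.2) = 3474 J.
W_total = 0 + 3474 = 3474 J.

W_total ≈ 3.47 kJ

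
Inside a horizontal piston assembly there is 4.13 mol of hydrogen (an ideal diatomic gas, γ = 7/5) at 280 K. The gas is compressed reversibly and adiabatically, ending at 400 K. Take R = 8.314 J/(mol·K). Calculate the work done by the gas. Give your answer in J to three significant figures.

Adiabatic ⇒ Q = 0, so W_by = −ΔU = nCᵥ(T₁ − T₂).
Cᵥ = 5R/2 = 20.79 J/(mol·K).
W = (4.13)(20.79)(280 − 400) = -10301 J.

W ≈ -10300 J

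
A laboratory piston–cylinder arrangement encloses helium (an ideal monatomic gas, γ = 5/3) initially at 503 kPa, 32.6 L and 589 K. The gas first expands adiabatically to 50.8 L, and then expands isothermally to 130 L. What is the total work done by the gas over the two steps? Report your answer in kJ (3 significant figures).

W_total ≈ 17.8 kJ

Step 1 (adiabatic): W = (P₁V₁ − P₂V₂)/(γ−1) = (16398 − 12200)/0.667 = 6297 J.
After step 1: P = 240.2 kPa, V = 50.8 L, T = 438.2 K.
Step 2 (isothermal): W = P₁V₁ ln(V₂/V₁) = (12200) ln(130/50.8) = 11463 J.
W_total = 6297 + 11463 = 17760 J.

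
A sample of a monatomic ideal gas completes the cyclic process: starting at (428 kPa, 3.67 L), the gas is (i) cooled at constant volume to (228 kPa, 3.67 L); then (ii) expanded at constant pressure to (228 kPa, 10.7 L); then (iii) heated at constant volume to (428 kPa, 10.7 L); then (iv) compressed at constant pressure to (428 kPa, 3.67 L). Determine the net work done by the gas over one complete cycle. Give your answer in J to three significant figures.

Constant-volume legs do no work.
W(ii) = (228)(10.7 − 3.67) = 1603 J; W(iv) = (428)(3.67 − 10.7) = -3009 J.
W_net = 1603 − 3009 = -1406 J (the counter-clockwise enclosed area).

W_net ≈ -1410 J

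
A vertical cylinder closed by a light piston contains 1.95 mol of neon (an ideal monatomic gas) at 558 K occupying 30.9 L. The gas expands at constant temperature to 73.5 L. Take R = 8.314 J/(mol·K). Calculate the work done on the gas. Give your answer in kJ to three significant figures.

W ≈ -7.84 kJ

Isothermal: W = nRT ln(V₂/V₁).
W = (1.95)(8.314)(558) × ln(73.5/30.9)
  = 9046 × 0.8665
W_by_gas = 7839 J; work on gas = −W_by = -7839 J.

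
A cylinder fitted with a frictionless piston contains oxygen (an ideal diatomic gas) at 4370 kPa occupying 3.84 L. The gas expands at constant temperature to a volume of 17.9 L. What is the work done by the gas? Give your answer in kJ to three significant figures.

Isothermal: W = nRT ln(V₂/V₁) = P₁V₁ ln(V₂/V₁).
P₁V₁ = (4370 kPa)(3.84 L) = 16781 J.
W = 16781 × ln(17.9/3.84) = 16781 × 1.539
W_by_gas = 25831 J.

W ≈ 25.8 kJ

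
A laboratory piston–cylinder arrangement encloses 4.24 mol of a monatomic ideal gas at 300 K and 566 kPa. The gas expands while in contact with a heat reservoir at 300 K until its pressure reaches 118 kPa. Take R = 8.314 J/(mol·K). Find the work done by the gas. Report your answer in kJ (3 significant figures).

Isothermal process: W = nRT ln(V₂/V₁) = nRT ln(P₁/P₂).
W = (4.24)(8.314)(300) × ln(566/118)
  = 10575 × ln(4.797) = 10575 × 1.568
W_by_gas = 16581 J.

W ≈ 16.6 kJ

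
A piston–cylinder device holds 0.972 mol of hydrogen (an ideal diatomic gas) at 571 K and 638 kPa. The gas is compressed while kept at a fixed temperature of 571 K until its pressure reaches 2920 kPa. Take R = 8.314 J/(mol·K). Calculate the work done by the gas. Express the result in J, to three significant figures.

W ≈ -7020 J

Isothermal process: W = nRT ln(V₂/V₁) = nRT ln(P₁/P₂).
W = (0.972)(8.314)(571) × ln(638/2920)
  = 4614 × ln(0.2185) = 4614 × -1.521
W_by_gas = -7018 J.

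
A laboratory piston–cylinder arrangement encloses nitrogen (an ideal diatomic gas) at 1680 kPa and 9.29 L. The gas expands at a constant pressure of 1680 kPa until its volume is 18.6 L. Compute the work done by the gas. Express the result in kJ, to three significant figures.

W ≈ 15.6 kJ

Isobaric: W = P ΔV.
W = (1680 kPa)(18.6 − 9.29 L) = (1680)(9.31) = 15641 J.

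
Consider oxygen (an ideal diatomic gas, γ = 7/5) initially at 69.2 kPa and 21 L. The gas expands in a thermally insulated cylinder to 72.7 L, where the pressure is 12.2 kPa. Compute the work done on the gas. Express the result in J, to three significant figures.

Adiabatic: W = (P₁V₁ − P₂V₂)/(γ − 1) with γ = 7/5.
P₁V₁ = 1453 J, P₂V₂ = 886.9 J.
W = (1453 − 886.9) / 0.4 = 1416 J.
Work on gas = −W_by = -1416 J.

W ≈ -1420 J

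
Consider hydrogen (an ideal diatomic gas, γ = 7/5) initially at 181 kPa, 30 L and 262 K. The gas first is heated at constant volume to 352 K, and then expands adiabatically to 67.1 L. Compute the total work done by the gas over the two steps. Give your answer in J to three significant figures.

Step 1 (isochoric): W = 0 (constant volume).
After step 1: P = 243.2 kPa (V unchanged).
Step 2 (adiabatic): W = (P₁V₁ − P₂V₂)/(γ−1) = (7295 − 5287)/0.4 = 5021 J.
W_total = 0 + 5021 = 5021 J.

W_total ≈ 5020 J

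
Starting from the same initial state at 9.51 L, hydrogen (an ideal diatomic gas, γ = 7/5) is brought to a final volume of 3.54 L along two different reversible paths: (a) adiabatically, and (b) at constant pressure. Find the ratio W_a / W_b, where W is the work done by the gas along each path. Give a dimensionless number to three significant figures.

Path (a) adiabatic: W = P₁V₁(1 − (V₁/V₂)^(γ−1))/(γ−1) → W_a/(P₁V₁) = -1.212.
Path (b) isobaric: W = P₁(V₂ − V₁) → W_b/(P₁V₁) = -0.6278.
W_a / W_b = -1.212 / -0.6278 = 1.931.

W_a / W_b ≈ 1.93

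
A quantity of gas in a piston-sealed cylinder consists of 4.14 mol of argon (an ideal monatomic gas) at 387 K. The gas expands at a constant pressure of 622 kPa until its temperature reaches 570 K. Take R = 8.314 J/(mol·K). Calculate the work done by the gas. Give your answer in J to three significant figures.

Isobaric: W = P ΔV = nR ΔT.
W = (4.14)(8.314)(570 − 387) = 6299 J.

W ≈ 6300 J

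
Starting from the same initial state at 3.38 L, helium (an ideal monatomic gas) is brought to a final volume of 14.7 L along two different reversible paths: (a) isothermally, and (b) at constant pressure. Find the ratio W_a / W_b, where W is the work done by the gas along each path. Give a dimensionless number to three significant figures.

Path (a) isothermal: W = P₁V₁ ln(V₂/V₁) → W_a/(P₁V₁) = 1.47.
Path (b) isobaric: W = P₁(V₂ − V₁) → W_b/(P₁V₁) = 3.349.
W_a / W_b = 1.47 / 3.349 = 0.4389.

W_a / W_b ≈ 0.439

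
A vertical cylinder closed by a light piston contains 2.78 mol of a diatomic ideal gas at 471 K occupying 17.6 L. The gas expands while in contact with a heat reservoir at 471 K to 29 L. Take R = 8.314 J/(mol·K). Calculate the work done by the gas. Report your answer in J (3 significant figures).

Isothermal: W = nRT ln(V₂/V₁).
W = (2.78)(8.314)(471) × ln(29/17.6)
  = 10886 × 0.4994
W_by_gas = 5437 J.

W ≈ 5440 J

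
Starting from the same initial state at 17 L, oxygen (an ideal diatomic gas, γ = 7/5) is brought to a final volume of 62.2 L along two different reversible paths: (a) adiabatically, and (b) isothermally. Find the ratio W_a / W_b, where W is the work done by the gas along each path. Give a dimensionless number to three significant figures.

W_a / W_b ≈ 0.780

Path (a) adiabatic: W = P₁V₁(1 − (V₁/V₂)^(γ−1))/(γ−1) → W_a/(P₁V₁) = 1.012.
Path (b) isothermal: W = P₁V₁ ln(V₂/V₁) → W_b/(P₁V₁) = 1.297.
W_a / W_b = 1.012 / 1.297 = 0.7802.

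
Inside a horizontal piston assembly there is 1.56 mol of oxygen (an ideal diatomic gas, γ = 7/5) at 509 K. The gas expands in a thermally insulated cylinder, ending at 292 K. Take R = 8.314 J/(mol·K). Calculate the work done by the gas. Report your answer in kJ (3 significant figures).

W ≈ 7.04 kJ

Adiabatic ⇒ Q = 0, so W_by = −ΔU = nCᵥ(T₁ − T₂).
Cᵥ = 5R/2 = 20.79 J/(mol·K).
W = (1.56)(20.79)(509 − 292) = 7036 J.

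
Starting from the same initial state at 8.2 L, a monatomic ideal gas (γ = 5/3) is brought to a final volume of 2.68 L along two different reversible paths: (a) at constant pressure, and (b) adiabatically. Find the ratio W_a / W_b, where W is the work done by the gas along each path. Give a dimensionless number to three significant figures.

W_a / W_b ≈ 0.405

Path (a) isobaric: W = P₁(V₂ − V₁) → W_a/(P₁V₁) = -0.6732.
Path (b) adiabatic: W = P₁V₁(1 − (V₁/V₂)^(γ−1))/(γ−1) → W_b/(P₁V₁) = -1.661.
W_a / W_b = -0.6732 / -1.661 = 0.4052.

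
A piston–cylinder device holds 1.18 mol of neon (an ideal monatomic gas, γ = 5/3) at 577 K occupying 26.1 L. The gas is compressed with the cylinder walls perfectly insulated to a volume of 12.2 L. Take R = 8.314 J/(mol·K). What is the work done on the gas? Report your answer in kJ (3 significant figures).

Adiabatic: TV^(γ−1) = const with γ = 5/3.
T₂ = T₁ (V₁/V₂)^(γ−1) = 577 × (26.1/12.2)^0.667 = 577 × 1.66 = 958 K.
W_by = nCᵥ(T₁ − T₂) = (1.18)(12.47)(577 − 958) = -5607 J.
Work on gas = −W_by = 5607 J.

W ≈ 5.61 kJ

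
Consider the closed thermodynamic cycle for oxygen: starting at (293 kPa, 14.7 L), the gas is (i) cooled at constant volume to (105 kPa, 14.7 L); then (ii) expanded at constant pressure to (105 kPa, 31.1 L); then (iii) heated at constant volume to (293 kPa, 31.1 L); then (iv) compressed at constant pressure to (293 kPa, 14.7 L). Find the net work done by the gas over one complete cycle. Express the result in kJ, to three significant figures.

W_net ≈ -3.08 kJ

Constant-volume legs do no work.
W(ii) = (105)(31.1 − 14.7) = 1722 J; W(iv) = (293)(14.7 − 31.1) = -4805 J.
W_net = 1722 − 4805 = -3083 J (the counter-clockwise enclosed area).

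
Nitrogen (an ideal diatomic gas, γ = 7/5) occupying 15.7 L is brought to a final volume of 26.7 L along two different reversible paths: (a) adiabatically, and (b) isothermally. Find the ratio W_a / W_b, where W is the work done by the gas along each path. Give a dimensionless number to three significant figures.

Path (a) adiabatic: W = P₁V₁(1 − (V₁/V₂)^(γ−1))/(γ−1) → W_a/(P₁V₁) = 0.4784.
Path (b) isothermal: W = P₁V₁ ln(V₂/V₁) → W_b/(P₁V₁) = 0.531.
W_a / W_b = 0.4784 / 0.531 = 0.9009.

W_a / W_b ≈ 0.901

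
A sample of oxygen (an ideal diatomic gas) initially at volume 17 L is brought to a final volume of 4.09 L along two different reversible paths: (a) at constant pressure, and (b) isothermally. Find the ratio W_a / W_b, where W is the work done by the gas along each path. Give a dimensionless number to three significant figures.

Path (a) isobaric: W = P₁(V₂ − V₁) → W_a/(P₁V₁) = -0.7594.
Path (b) isothermal: W = P₁V₁ ln(V₂/V₁) → W_b/(P₁V₁) = -1.425.
W_a / W_b = -0.7594 / -1.425 = 0.533.

W_a / W_b ≈ 0.533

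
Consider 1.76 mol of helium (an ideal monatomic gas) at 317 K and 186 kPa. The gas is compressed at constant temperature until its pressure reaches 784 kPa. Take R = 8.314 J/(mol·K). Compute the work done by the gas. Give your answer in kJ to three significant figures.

W ≈ -6.67 kJ

Isothermal process: W = nRT ln(V₂/V₁) = nRT ln(P₁/P₂).
W = (1.76)(8.314)(317) × ln(186/784)
  = 4639 × ln(0.2372) = 4639 × -1.439
W_by_gas = -6673 J.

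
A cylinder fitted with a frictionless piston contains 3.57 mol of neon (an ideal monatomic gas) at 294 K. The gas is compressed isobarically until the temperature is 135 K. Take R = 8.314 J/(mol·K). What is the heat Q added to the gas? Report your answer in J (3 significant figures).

Q ≈ -11800 J

Isobaric: W = nRΔT = (3.57)(8.314)(-159) = -4719 J.
ΔU = nCᵥΔT with Cᵥ = 3R/2: ΔU = (3.57)(12.47)(-159) = -7079 J.
Q = ΔU + W = -7079 − 4719 = -11798 J.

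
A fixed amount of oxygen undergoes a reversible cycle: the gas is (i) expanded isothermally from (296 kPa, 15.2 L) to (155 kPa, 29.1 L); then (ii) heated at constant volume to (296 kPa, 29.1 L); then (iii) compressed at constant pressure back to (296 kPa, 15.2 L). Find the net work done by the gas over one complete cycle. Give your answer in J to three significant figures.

W_net ≈ -1190 J

Leg (i): W = PᵢVᵢ ln(V_f/Vᵢ) = (4499) ln(29.1/15.2) = 2922 J.
Leg (ii): W = 0.
Leg (iii): W = PΔV = (296)(15.2 − 29.1) = -4114 J.
W_net = 2922 − 4114 = -1192 J.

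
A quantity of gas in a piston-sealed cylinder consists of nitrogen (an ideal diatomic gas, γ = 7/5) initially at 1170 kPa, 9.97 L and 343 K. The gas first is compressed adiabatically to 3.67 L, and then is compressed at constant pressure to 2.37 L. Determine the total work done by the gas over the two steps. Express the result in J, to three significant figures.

W_total ≈ -20500 J

Step 1 (adiabatic): W = (P₁V₁ − P₂V₂)/(γ−1) = (11665 − 17398)/0.4 = -14332 J.
After step 1: P = 4741 kPa, V = 3.67 L, T = 511.6 K.
Step 2 (isobaric): W = PΔV = (4741 kPa)(2.37 − 3.67 L) = -6163 J.
W_total = -14332 − 6163 = -20495 J.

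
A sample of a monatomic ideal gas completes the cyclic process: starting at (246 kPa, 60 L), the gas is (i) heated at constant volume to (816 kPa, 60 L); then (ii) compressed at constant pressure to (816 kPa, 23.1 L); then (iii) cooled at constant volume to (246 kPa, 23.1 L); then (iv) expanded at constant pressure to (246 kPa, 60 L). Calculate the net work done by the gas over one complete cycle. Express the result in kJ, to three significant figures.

Constant-volume legs do no work.
W(ii) = (816)(23.1 − 60) = -30110 J; W(iv) = (246)(60 − 23.1) = 9077 J.
W_net = -30110 + 9077 = -21033 J (the counter-clockwise enclosed area).

W_net ≈ -21.0 kJ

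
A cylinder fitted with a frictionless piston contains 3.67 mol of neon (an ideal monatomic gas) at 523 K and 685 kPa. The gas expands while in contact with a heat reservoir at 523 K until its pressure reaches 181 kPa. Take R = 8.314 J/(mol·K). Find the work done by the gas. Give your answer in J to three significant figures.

Isothermal process: W = nRT ln(V₂/V₁) = nRT ln(P₁/P₂).
W = (3.67)(8.314)(523) × ln(685/181)
  = 15958 × ln(3.785) = 15958 × 1.331
W_by_gas = 21239 J.

W ≈ 21200 J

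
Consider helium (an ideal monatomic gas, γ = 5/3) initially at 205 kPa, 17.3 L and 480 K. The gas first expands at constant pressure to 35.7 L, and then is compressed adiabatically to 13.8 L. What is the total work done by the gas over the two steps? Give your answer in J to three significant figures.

W_total ≈ -5940 J

Step 1 (isobaric): W = PΔV = (205 kPa)(35.7 − 17.3 L) = 3772 J.
After step 1: P = 205 kPa, V = 35.7 L, T = 990.5 K.
Step 2 (adiabatic): W = (P₁V₁ − P₂V₂)/(γ−1) = (7319 − 13792)/0.667 = -9710 J.
W_total = 3772 − 9710 = -5938 J.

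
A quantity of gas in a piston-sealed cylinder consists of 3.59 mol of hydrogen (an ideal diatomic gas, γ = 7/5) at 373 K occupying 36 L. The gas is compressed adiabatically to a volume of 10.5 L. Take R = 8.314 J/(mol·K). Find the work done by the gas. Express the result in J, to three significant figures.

W ≈ -17700 J

Adiabatic: TV^(γ−1) = const with γ = 7/5.
T₂ = T₁ (V₁/V₂)^(γ−1) = 373 × (36/10.5)^0.4 = 373 × 1.637 = 610.6 K.
W_by = nCᵥ(T₁ − T₂) = (3.59)(20.79)(373 − 610.6) = -17729 J.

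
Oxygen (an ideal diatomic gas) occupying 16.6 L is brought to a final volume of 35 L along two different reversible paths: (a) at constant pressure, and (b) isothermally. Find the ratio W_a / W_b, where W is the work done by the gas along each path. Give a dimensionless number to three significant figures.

Path (a) isobaric: W = P₁(V₂ − V₁) → W_a/(P₁V₁) = 1.108.
Path (b) isothermal: W = P₁V₁ ln(V₂/V₁) → W_b/(P₁V₁) = 0.7459.
W_a / W_b = 1.108 / 0.7459 = 1.486.

W_a / W_b ≈ 1.49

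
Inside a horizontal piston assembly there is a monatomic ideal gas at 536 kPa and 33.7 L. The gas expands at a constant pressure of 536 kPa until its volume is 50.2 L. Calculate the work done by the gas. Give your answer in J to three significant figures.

W ≈ 8840 J

Isobaric: W = P ΔV.
W = (536 kPa)(50.2 − 33.7 L) = (536)(16.5) = 8844 J.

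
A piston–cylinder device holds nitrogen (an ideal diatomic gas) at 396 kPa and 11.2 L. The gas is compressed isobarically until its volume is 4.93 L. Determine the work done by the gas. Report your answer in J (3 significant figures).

Isobaric: W = P ΔV.
W = (396 kPa)(4.93 − 11.2 L) = (396)(-6.27) = -2483 J.

W ≈ -2480 J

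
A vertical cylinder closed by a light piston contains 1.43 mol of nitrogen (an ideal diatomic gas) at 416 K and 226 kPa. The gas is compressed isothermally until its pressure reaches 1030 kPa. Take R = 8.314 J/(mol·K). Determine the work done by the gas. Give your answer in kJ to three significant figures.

W ≈ -7.50 kJ

Isothermal process: W = nRT ln(V₂/V₁) = nRT ln(P₁/P₂).
W = (1.43)(8.314)(416) × ln(226/1030)
  = 4946 × ln(0.2194) = 4946 × -1.517
W_by_gas = -7502 J.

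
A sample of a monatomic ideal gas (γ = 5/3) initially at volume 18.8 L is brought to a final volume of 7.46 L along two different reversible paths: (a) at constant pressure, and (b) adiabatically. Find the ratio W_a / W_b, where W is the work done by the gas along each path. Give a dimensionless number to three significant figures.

Path (a) isobaric: W = P₁(V₂ − V₁) → W_a/(P₁V₁) = -0.6032.
Path (b) adiabatic: W = P₁V₁(1 − (V₁/V₂)^(γ−1))/(γ−1) → W_b/(P₁V₁) = -1.278.
W_a / W_b = -0.6032 / -1.278 = 0.472.

W_a / W_b ≈ 0.472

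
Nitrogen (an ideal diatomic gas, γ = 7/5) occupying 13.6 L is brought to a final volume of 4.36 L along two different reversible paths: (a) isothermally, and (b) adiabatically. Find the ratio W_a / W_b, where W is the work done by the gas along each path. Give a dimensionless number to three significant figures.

W_a / W_b ≈ 0.790

Path (a) isothermal: W = P₁V₁ ln(V₂/V₁) → W_a/(P₁V₁) = -1.138.
Path (b) adiabatic: W = P₁V₁(1 − (V₁/V₂)^(γ−1))/(γ−1) → W_b/(P₁V₁) = -1.441.
W_a / W_b = -1.138 / -1.441 = 0.7897.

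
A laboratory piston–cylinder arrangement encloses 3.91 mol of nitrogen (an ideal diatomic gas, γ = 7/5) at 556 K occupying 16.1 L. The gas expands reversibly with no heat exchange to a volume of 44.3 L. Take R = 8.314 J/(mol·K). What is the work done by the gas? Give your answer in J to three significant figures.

Adiabatic: TV^(γ−1) = const with γ = 7/5.
T₂ = T₁ (V₁/V₂)^(γ−1) = 556 × (16.1/44.3)^0.4 = 556 × 0.6671 = 370.9 K.
W_by = nCᵥ(T₁ − T₂) = (3.91)(20.79)(556 − 370.9) = 15044 J.

W ≈ 15000 J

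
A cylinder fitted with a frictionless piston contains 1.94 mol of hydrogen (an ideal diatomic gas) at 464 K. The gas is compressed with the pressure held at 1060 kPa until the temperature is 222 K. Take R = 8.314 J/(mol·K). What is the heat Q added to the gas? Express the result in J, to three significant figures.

Isobaric: W = nRΔT = (1.94)(8.314)(-242) = -3903 J.
ΔU = nCᵥΔT with Cᵥ = 5R/2: ΔU = (1.94)(20.79)(-242) = -9758 J.
Q = ΔU + W = -9758 − 3903 = -13661 J.

Q ≈ -13700 J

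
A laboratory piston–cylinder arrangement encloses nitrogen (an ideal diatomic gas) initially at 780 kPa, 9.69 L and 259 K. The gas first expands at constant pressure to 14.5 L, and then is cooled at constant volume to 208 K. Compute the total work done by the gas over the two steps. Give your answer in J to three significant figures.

Step 1 (isobaric): W = PΔV = (780 kPa)(14.5 − 9.69 L) = 3752 J.
Step 2 (isochoric): W = 0 (constant volume).
W_total = 3752 + 0 = 3752 J.

W_total ≈ 3750 J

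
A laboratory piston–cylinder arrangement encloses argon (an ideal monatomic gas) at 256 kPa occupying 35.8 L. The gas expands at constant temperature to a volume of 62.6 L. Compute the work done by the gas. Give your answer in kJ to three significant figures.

Isothermal: W = nRT ln(V₂/V₁) = P₁V₁ ln(V₂/V₁).
P₁V₁ = (256 kPa)(35.8 L) = 9165 J.
W = 9165 × ln(62.6/35.8) = 9165 × 0.5588
W_by_gas = 5121 J.

W ≈ 5.12 kJ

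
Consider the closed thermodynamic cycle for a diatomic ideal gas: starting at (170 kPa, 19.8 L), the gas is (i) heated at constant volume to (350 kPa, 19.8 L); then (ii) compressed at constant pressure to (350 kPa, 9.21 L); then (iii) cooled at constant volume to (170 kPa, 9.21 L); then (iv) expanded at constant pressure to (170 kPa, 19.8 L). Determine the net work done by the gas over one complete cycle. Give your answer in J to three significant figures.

Constant-volume legs do no work.
W(ii) = (350)(9.21 − 19.8) = -3706 J; W(iv) = (170)(19.8 − 9.21) = 1800 J.
W_net = -3706 + 1800 = -1906 J (the counter-clockwise enclosed area).

W_net ≈ -1910 J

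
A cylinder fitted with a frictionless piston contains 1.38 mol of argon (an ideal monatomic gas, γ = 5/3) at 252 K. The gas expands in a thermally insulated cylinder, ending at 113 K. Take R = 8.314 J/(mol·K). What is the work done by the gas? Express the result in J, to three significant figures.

Adiabatic ⇒ Q = 0, so W_by = −ΔU = nCᵥ(T₁ − T₂).
Cᵥ = 3R/2 = 12.47 J/(mol·K).
W = (1.38)(12.47)(252 − 113) = 2392 J.

W ≈ 2390 J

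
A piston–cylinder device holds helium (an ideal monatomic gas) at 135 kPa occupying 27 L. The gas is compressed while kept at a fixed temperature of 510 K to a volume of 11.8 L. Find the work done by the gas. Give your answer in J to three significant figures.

W ≈ -3020 J

Isothermal: W = nRT ln(V₂/V₁) = P₁V₁ ln(V₂/V₁).
P₁V₁ = (135 kPa)(27 L) = 3645 J.
W = 3645 × ln(11.8/27) = 3645 × -0.8277
W_by_gas = -3017 J.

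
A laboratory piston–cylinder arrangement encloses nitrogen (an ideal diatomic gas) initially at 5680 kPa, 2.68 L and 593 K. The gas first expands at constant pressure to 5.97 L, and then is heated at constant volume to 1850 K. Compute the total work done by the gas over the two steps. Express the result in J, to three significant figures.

W_total ≈ 18700 J

Step 1 (isobaric): W = PΔV = (5680 kPa)(5.97 − 2.68 L) = 18687 J.
Step 2 (isochoric): W = 0 (constant volume).
W_total = 18687 + 0 = 18687 J.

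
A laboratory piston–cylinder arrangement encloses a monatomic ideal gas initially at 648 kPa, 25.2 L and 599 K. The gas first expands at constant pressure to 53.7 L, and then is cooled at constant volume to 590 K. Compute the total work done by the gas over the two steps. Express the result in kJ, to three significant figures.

W_total ≈ 18.5 kJ

Step 1 (isobaric): W = PΔV = (648 kPa)(53.7 − 25.2 L) = 18468 J.
Step 2 (isochoric): W = 0 (constant volume).
W_total = 18468 + 0 = 18468 J.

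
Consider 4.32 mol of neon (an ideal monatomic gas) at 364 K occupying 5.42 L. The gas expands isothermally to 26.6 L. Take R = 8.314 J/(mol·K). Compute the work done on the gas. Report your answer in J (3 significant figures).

W ≈ -20800 J

Isothermal: W = nRT ln(V₂/V₁).
W = (4.32)(8.314)(364) × ln(26.6/5.42)
  = 13074 × 1.591
W_by_gas = 20798 J; work on gas = −W_by = -20798 J.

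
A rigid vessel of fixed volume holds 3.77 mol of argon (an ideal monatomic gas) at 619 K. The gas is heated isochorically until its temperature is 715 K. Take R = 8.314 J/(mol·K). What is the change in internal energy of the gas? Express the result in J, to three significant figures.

Constant volume ⇒ W = 0, so Q = ΔU = nCᵥΔT with Cᵥ = 3R/2 = 12.47 J/(mol·K).
ΔU = (3.77)(12.47)(715 − 619) = 4514 J.

ΔU ≈ 4510 J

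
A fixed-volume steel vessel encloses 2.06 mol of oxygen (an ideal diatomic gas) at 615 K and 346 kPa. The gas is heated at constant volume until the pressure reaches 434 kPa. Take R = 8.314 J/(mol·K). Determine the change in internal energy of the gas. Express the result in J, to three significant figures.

Constant volume ⇒ W = 0, so Q = ΔU = nCᵥΔT with Cᵥ = 5R/2 = 20.79 J/(mol·K).
At constant V, T₂/T₁ = P₂/P₁ ⇒ ΔT = T₁(P₂/P₁ − 1) = 615·(434/346 − 1) = 156.4 K.
ΔU = (2.06)(20.79)(156.4) = 6697 J.

ΔU ≈ 6700 J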